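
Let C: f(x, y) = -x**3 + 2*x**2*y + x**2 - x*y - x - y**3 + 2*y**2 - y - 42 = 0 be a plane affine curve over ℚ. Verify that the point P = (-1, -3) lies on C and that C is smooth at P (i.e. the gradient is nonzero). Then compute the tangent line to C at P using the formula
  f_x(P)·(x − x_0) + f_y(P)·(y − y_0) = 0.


Tangent line at P: 9*x - 37*y - 102 = 0.

Step 1: f(-1, -3) = 0, so P lies on C.
Step 2: partial derivatives
  f_x(x, y) = -3*x**2 + 4*x*y + 2*x - y - 1, f_y(x, y) = 2*x**2 - x - 3*y**2 + 4*y - 1.
  f_x(P) = 9, f_y(P) = -37 (gradient nonzero, so P is smooth).
Step 3: tangent line at P: 9·(x − -1) + -37·(y − -3) = 0.
Expanding: 9*x - 37*y - 102 = 0.


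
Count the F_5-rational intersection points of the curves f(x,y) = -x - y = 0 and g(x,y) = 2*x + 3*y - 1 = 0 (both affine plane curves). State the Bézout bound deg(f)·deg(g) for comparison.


Common zeros: {(4, 1)}; count = 1; Bézout bound = 1.

deg(f) = 1, deg(g) = 1, so Bézout bound = 1.
Scan x ∈ F_5. For each x, list the y ∈ F_5 with f(x, y) ≡ 0 and those with g(x, y) ≡ 0 (mod 5); the common zeros in that column are the intersection.
  x = 0: f ≡ 0 at y ∈ {0}; g ≡ 0 at y ∈ {2}; common: ∅.
  x = 1: f ≡ 0 at y ∈ {4}; g ≡ 0 at y ∈ {3}; common: ∅.
  x = 2: f ≡ 0 at y ∈ {3}; g ≡ 0 at y ∈ {4}; common: ∅.
  x = 3: f ≡ 0 at y ∈ {2}; g ≡ 0 at y ∈ {0}; common: ∅.
  x = 4: f ≡ 0 at y ∈ {1}; g ≡ 0 at y ∈ {1}; common: {1}.
Collecting: common zeros = {(4, 1)}, so the count is 1.
Comparison with the Bézout bound: 1 ≤ 1 = deg(f)·deg(g), as expected for curves with no common component (the bound is attained).


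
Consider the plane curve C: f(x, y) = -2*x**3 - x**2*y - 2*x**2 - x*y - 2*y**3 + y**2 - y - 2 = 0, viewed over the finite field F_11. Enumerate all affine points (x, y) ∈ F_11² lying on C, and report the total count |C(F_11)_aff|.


Affine F_11-points: {(1, 8), (1, 10), (2, 5), (3, 1), (4, 7), (5, 3), (5, 5), (5, 9), (6, 0), (6, 1), (6, 5), (7, 10), (8, 10)}; count = 13.

For each of the 121 pairs (x, y) ∈ F_11², evaluate f(x, y) mod 11. Record the zeros.
  x = 0: [0↦9, 1↦7, 2↦6, 3↦5, 4↦3, 5↦10, 6↦3, 7↦3, 8↦9, 9↦9, 10↦2]  zeros at y ∈ ∅
  x = 1: [0↦5, 1↦1, 2↦9, 3↦6, 4↦2, 5↦7, 6↦9, 7↦7, 8↦0, 9↦9, 10↦0]  zeros at y ∈ {8, 10}
  x = 2: [0↦7, 1↦10, 2↦3, 3↦7, 4↦10, 5↦0, 6↦9, 7↦3, 8↦3, 9↦8, 10↦6]  zeros at y ∈ {5}
  x = 3: [0↦3, 1↦0, 2↦9, 3↦7, 4↦4, 5↦10, 6↦2, 7↦1, 8↦6, 9↦5, 10↦8]  zeros at y ∈ {1}
  x = 4: [0↦3, 1↦3, 2↦4, 3↦5, 4↦5, 5↦3, 6↦9, 7↦0, 8↦8, 9↦10, 10↦5]  zeros at y ∈ {7}
  x = 5: [0↦6, 1↦7, 2↦9, 3↦0, 4↦1, 5↦0, 6↦7, 7↦10, 8↦8, 9↦0, 10↦7]  zeros at y ∈ {3, 5, 9}
  x = 6: [0↦0, 1↦0, 2↦1, 3↦2, 4↦2, 5↦0, 6↦6, 7↦8, 8↦5, 9↦7, 10↦2]  zeros at y ∈ {0, 1, 5}
  x = 7: [0↦6, 1↦3, 2↦1, 3↦10, 4↦7, 5↦2, 6↦5, 7↦4, 8↦9, 9↦8, 10↦0]  zeros at y ∈ {10}
  x = 8: [0↦1, 1↦4, 2↦8, 3↦1, 4↦4, 5↦5, 6↦3, 7↦8, 8↦8, 9↦2, 10↦0]  zeros at y ∈ {10}
  x = 9: [0↦6, 1↦2, 2↦10, 3↦7, 4↦3, 5↦8, 6↦10, 7↦8, 8↦1, 9↦10, 10↦1]  zeros at y ∈ ∅
  x = 10: [0↦9, 1↦7, 2↦6, 3↦5, 4↦3, 5↦10, 6↦3, 7↦3, 8↦9, 9↦9, 10↦2]  zeros at y ∈ ∅
Collecting zeros: affine points = {(1, 8), (1, 10), (2, 5), (3, 1), (4, 7), (5, 3), (5, 5), (5, 9), (6, 0), (6, 1), (6, 5), (7, 10), (8, 10)}.
Total count |C(F_11)_aff| = 13.


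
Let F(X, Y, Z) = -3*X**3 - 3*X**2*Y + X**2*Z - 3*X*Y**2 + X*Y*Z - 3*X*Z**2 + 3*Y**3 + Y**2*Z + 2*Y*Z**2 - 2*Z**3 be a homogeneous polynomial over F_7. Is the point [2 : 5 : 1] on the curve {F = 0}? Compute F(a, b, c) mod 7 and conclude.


F(2,5,1) ≡ 0 (mod 7); P is on the curve.

Evaluate F(2, 5, 1) term-by-term (mod 7).
  -3*X**3 ↦ -3·8·1·1 = -24
  -3*X**2*Y ↦ -3·4·5·1 = -60
  X**2*Z ↦ 1·4·1·1 = 4
  -3*X*Y**2 ↦ -3·2·25·1 = -150
  X*Y*Z ↦ 1·2·5·1 = 10
  -3*X*Z**2 ↦ -3·2·1·1 = -6
  3*Y**3 ↦ 3·1·125·1 = 375
  Y**2*Z ↦ 1·1·25·1 = 25
  2*Y*Z**2 ↦ 2·1·5·1 = 10
  -2*Z**3 ↦ -2·1·1·1 = -2
Sum: F(2, 5, 1) = (-24) + (-60) + (4) + (-150) + (10) + (-6) + (375) + (25) + (10) + (-2) = 182.
Reducing mod 7: 182 ≡ 0 (mod 7).
Since F(a, b, c) ≡ 0 (mod 7), P lies on the curve.


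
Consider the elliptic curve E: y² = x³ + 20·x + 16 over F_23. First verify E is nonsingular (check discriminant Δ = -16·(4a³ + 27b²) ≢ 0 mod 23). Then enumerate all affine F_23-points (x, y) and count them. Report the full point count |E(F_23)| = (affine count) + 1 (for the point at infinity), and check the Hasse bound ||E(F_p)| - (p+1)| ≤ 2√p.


Affine points = {(0, 4), (0, 19), (2, 8), (2, 15), (7, 4), (7, 19), (11, 7), (11, 16), (12, 11), (12, 12), (13, 9), (13, 14), (14, 2), (14, 21), (16, 4), (16, 19), (17, 5), (17, 18), (22, 8), (22, 15)}; affine count = 20; |E(F_23)| = 21.

Discriminant check: Δ ∝ 4a³ + 27b² = 4·20³ + 27·16² = 4·8000 + 27·256 ≡ 19 (mod 23). Nonzero ⇒ E is nonsingular.
For each x ∈ F_23, compute rhs = x³ + 20·x + 16 mod 23, then count y ∈ F_23 with y² ≡ rhs.
  x = 0: rhs = 16, matching y values: 4, 19 (2 points).
  x = 1: rhs = 14, matching y values: none (0 points).
  x = 2: rhs = 18, matching y values: 8, 15 (2 points).
  x = 3: rhs = 11, matching y values: none (0 points).
  x = 4: rhs = 22, matching y values: none (0 points).
  x = 5: rhs = 11, matching y values: none (0 points).
  x = 6: rhs = 7, matching y values: none (0 points).
  x = 7: rhs = 16, matching y values: 4, 19 (2 points).
  x = 8: rhs = 21, matching y values: none (0 points).
  x = 9: rhs = 5, matching y values: none (0 points).
  x = 10: rhs = 20, matching y values: none (0 points).
  x = 11: rhs = 3, matching y values: 7, 16 (2 points).
  x = 12: rhs = 6, matching y values: 11, 12 (2 points).
  x = 13: rhs = 12, matching y values: 9, 14 (2 points).
  x = 14: rhs = 4, matching y values: 2, 21 (2 points).
  x = 15: rhs = 11, matching y values: none (0 points).
  x = 16: rhs = 16, matching y values: 4, 19 (2 points).
  x = 17: rhs = 2, matching y values: 5, 18 (2 points).
  x = 18: rhs = 21, matching y values: none (0 points).
  x = 19: rhs = 10, matching y values: none (0 points).
  x = 20: rhs = 21, matching y values: none (0 points).
  x = 21: rhs = 14, matching y values: none (0 points).
  x = 22: rhs = 18, matching y values: 8, 15 (2 points).
Total affine count: 20.
Full point count |E(F_23)| = 20 + 1 = 21.
Hasse bound: |21 − (23+1)| = |-3| = 3 ≤ 2√23 ≈ 9.5917 ✓.


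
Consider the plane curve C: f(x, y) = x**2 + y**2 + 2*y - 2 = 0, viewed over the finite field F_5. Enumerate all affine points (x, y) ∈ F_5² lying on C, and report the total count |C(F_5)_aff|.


Affine F_5-points: {(2, 1), (2, 2), (3, 1), (3, 2)}; count = 4.

For each of the 25 pairs (x, y) ∈ F_5², evaluate f(x, y) mod 5. Record the zeros.
  x = 0: [0↦3, 1↦1, 2↦1, 3↦3, 4↦2]  zeros at y ∈ ∅
  x = 1: [0↦4, 1↦2, 2↦2, 3↦4, 4↦3]  zeros at y ∈ ∅
  x = 2: [0↦2, 1↦0, 2↦0, 3↦2, 4↦1]  zeros at y ∈ {1, 2}
  x = 3: [0↦2, 1↦0, 2↦0, 3↦2, 4↦1]  zeros at y ∈ {1, 2}
  x = 4: [0↦4, 1↦2, 2↦2, 3↦4, 4↦3]  zeros at y ∈ ∅
Collecting zeros: affine points = {(2, 1), (2, 2), (3, 1), (3, 2)}.
Total count |C(F_5)_aff| = 4.


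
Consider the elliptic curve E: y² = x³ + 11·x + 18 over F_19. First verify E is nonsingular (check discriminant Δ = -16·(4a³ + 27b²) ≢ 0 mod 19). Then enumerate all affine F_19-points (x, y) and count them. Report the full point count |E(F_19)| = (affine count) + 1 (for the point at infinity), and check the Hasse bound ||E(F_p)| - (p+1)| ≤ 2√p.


Affine points = {(1, 7), (1, 12), (7, 1), (7, 18), (10, 8), (10, 11), (11, 8), (11, 11), (12, 4), (12, 15), (14, 3), (14, 16), (15, 9), (15, 10), (17, 8), (17, 11), (18, 5), (18, 14)}; affine count = 18; |E(F_19)| = 19.

Discriminant check: Δ ∝ 4a³ + 27b² = 4·11³ + 27·18² = 4·1331 + 27·324 ≡ 12 (mod 19). Nonzero ⇒ E is nonsingular.
For each x ∈ F_19, compute rhs = x³ + 11·x + 18 mod 19, then count y ∈ F_19 with y² ≡ rhs.
  x = 0: rhs = 18, matching y values: none (0 points).
  x = 1: rhs = 11, matching y values: 7, 12 (2 points).
  x = 2: rhs = 10, matching y values: none (0 points).
  x = 3: rhs = 2, matching y values: none (0 points).
  x = 4: rhs = 12, matching y values: none (0 points).
  x = 5: rhs = 8, matching y values: none (0 points).
  x = 6: rhs = 15, matching y values: none (0 points).
  x = 7: rhs = 1, matching y values: 1, 18 (2 points).
  x = 8: rhs = 10, matching y values: none (0 points).
  x = 9: rhs = 10, matching y values: none (0 points).
  x = 10: rhs = 7, matching y values: 8, 11 (2 points).
  x = 11: rhs = 7, matching y values: 8, 11 (2 points).
  x = 12: rhs = 16, matching y values: 4, 15 (2 points).
  x = 13: rhs = 2, matching y values: none (0 points).
  x = 14: rhs = 9, matching y values: 3, 16 (2 points).
  x = 15: rhs = 5, matching y values: 9, 10 (2 points).
  x = 16: rhs = 15, matching y values: none (0 points).
  x = 17: rhs = 7, matching y values: 8, 11 (2 points).
  x = 18: rhs = 6, matching y values: 5, 14 (2 points).
Total affine count: 18.
Full point count |E(F_19)| = 18 + 1 = 19.
Hasse bound: |19 − (19+1)| = |-1| = 1 ≤ 2√19 ≈ 8.7178 ✓.


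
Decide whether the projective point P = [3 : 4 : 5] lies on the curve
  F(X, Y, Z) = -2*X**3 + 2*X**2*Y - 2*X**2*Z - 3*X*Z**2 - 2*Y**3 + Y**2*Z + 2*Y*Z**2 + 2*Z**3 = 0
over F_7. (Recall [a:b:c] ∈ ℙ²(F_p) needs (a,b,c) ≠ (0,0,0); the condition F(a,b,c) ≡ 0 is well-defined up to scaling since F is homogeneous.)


F(3,4,5) ≡ 0 (mod 7); P is on the curve.

Evaluate F(3, 4, 5) term-by-term (mod 7).
  -2*X**3 ↦ -2·27·1·1 = -54
  2*X**2*Y ↦ 2·9·4·1 = 72
  -2*X**2*Z ↦ -2·9·1·5 = -90
  -3*X*Z**2 ↦ -3·3·1·25 = -225
  -2*Y**3 ↦ -2·1·64·1 = -128
  Y**2*Z ↦ 1·1·16·5 = 80
  2*Y*Z**2 ↦ 2·1·4·25 = 200
  2*Z**3 ↦ 2·1·1·125 = 250
Sum: F(3, 4, 5) = (-54) + (72) + (-90) + (-225) + (-128) + (80) + (200) + (250) = 105.
Reducing mod 7: 105 ≡ 0 (mod 7).
Since F(a, b, c) ≡ 0 (mod 7), P lies on the curve.


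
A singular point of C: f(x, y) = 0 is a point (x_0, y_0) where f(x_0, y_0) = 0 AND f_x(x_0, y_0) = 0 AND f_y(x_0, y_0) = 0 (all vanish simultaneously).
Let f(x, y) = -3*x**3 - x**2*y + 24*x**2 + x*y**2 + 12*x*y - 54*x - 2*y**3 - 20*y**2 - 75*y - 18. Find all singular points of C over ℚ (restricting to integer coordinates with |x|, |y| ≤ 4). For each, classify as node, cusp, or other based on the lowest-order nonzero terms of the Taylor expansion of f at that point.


Singular points: {(3, -3)}; classification: cusp.

Compute partial derivatives:
  f_x = -9*x**2 - 2*x*y + 48*x + y**2 + 12*y - 54.
  f_y = -x**2 + 2*x*y + 12*x - 6*y**2 - 40*y - 75.
Scan x_0 ∈ {−4, ..., 4}. For each x_0, f_y(x_0, y) is a polynomial in y; find its integer roots y ∈ {−4, ..., 4}, then test f_x and f at those candidates.
  x = -4: f_y(-4, y) = -6*y**2 - 48*y - 139; no integer root y with |y| ≤ 4.
  x = -3: f_y(-3, y) = -6*y**2 - 46*y - 120; no integer root y with |y| ≤ 4.
  x = -2: f_y(-2, y) = -6*y**2 - 44*y - 103; no integer root y with |y| ≤ 4.
  x = -1: f_y(-1, y) = -6*y**2 - 42*y - 88; no integer root y with |y| ≤ 4.
  x = 0: f_y(0, y) = -6*y**2 - 40*y - 75; no integer root y with |y| ≤ 4.
  x = 1: f_y(1, y) = -6*y**2 - 38*y - 64; no integer root y with |y| ≤ 4.
  x = 2: f_y(2, y) = -6*y**2 - 36*y - 55; no integer root y with |y| ≤ 4.
  x = 3: f_y(3, y) = -6*y**2 - 34*y - 48; vanishes at y ∈ {-3}. (3, -3): f_x = 0, f = 0 — SINGULAR.
  x = 4: f_y(4, y) = -6*y**2 - 32*y - 43; no integer root y with |y| ≤ 4.
Only singular point on the grid: (3, -3).
Classify: substitute x = 3 + u, y = -3 + v and expand: f = -3*u**3 - u**2*v + u*v**2 - 2*v**3 + v**2.
No constant or linear terms (consistent with a singular point). Quadratic part: v**2. Cubic part: -3*u**3 - u**2*v + u*v**2 - 2*v**3.
The quadratic part v**2 is a perfect square, so there is a single (double) tangent line v = 0, i.e. y = -3. Restricting the cubic part to that line (v = 0) leaves -3*u**3 ≠ 0, so f is not divisible by v and the branch is v² ≈ 3*u**3 to lowest order — this is a cusp.
Classification: cusp.


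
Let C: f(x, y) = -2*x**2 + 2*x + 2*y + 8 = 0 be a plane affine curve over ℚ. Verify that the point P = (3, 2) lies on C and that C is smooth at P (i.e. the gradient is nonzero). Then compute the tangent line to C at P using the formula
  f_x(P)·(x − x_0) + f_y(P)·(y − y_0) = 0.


Tangent line at P: -10*x + 2*y + 26 = 0.

Step 1: f(3, 2) = 0, so P lies on C.
Step 2: partial derivatives
  f_x(x, y) = 2 - 4*x, f_y(x, y) = 2.
  f_x(P) = -10, f_y(P) = 2 (gradient nonzero, so P is smooth).
Step 3: tangent line at P: -10·(x − 3) + 2·(y − 2) = 0.
Expanding: -10*x + 2*y + 26 = 0.


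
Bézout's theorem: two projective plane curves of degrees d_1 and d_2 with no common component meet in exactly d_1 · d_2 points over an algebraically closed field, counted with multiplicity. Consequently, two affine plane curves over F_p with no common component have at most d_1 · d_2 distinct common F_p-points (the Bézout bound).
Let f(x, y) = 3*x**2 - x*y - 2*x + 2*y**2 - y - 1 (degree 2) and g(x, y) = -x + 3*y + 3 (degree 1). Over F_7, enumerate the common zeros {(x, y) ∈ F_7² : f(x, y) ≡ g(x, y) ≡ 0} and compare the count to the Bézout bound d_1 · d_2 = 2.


Common zeros: ∅; count = 0; Bézout bound = 2.

deg(f) = 2, deg(g) = 1, so Bézout bound = 2.
Scan x ∈ F_7. For each x, list the y ∈ F_7 with f(x, y) ≡ 0 and those with g(x, y) ≡ 0 (mod 7); the common zeros in that column are the intersection.
  x = 0: f ≡ 0 at y ∈ {1, 3}; g ≡ 0 at y ∈ {6}; common: ∅.
  x = 1: f ≡ 0 at y ∈ {0, 1}; g ≡ 0 at y ∈ {4}; common: ∅.
  x = 2: f ≡ 0 at y ∈ {0, 5}; g ≡ 0 at y ∈ {2}; common: ∅.
  x = 3: f ≡ 0 at y ∈ ∅; g ≡ 0 at y ∈ {0}; common: ∅.
  x = 4: f ≡ 0 at y ∈ {3}; g ≡ 0 at y ∈ {5}; common: ∅.
  x = 5: f ≡ 0 at y ∈ {5}; g ≡ 0 at y ∈ {3}; common: ∅.
  x = 6: f ≡ 0 at y ∈ ∅; g ≡ 0 at y ∈ {1}; common: ∅.
Collecting: common zeros = ∅, so the count is 0.
Comparison with the Bézout bound: 0 ≤ 2 = deg(f)·deg(g), as expected for curves with no common component (the affine F_7-count falls short of the bound because intersections may lie at infinity, over extension fields, or carry multiplicity).


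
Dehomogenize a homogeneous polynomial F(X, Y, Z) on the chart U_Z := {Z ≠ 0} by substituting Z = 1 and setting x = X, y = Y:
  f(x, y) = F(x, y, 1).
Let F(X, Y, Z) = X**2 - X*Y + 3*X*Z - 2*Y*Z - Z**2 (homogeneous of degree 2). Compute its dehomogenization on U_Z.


f(x, y) = x**2 - x*y + 3*x - 2*y - 1

On U_Z we set Z = 1. Each monomial c·X^i·Y^j·Z^k in F becomes c·x^i·y^j·1^k = c·x^i·y^j.
Substituting Z = 1: F(X, Y, 1) = x**2 - x*y + 3*x - 2*y - 1.
Note: deg(f) ≤ deg(F) = 2; strict inequality happens when F is divisible by Z (lost terms).


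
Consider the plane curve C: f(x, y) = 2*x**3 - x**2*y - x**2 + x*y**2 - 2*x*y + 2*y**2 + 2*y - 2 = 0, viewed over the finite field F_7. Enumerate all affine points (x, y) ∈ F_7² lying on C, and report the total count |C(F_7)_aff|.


Affine F_7-points: {(2, 2), (2, 3), (3, 1), (3, 3), (4, 3), (5, 4), (6, 5), (6, 6)}; count = 8.

For each of the 49 pairs (x, y) ∈ F_7², evaluate f(x, y) mod 7. Record the zeros.
  x = 0: [0↦5, 1↦2, 2↦3, 3↦1, 4↦3, 5↦2, 6↦5]  zeros at y ∈ ∅
  x = 1: [0↦6, 1↦1, 2↦2, 3↦2, 4↦1, 5↦6, 6↦3]  zeros at y ∈ ∅
  x = 2: [0↦3, 1↦1, 2↦0, 3↦0, 4↦1, 5↦3, 6↦6]  zeros at y ∈ {2, 3}
  x = 3: [0↦1, 1↦0, 2↦2, 3↦0, 4↦1, 5↦5, 6↦5]  zeros at y ∈ {1, 3}
  x = 4: [0↦5, 1↦3, 2↦6, 3↦0, 4↦6, 5↦3, 6↦5]  zeros at y ∈ {3}
  x = 5: [0↦6, 1↦1, 2↦3, 3↦5, 4↦0, 5↦2, 6↦4]  zeros at y ∈ {4}
  x = 6: [0↦2, 1↦6, 2↦5, 3↦6, 4↦2, 5↦0, 6↦0]  zeros at y ∈ {5, 6}
Collecting zeros: affine points = {(2, 2), (2, 3), (3, 1), (3, 3), (4, 3), (5, 4), (6, 5), (6, 6)}.
Total count |C(F_7)_aff| = 8.


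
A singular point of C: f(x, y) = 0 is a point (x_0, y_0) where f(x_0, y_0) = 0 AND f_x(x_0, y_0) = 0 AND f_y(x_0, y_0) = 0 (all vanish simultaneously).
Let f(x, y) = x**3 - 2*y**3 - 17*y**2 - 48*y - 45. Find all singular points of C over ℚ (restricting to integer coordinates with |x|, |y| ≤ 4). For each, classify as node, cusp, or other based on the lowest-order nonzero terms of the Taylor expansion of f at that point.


Singular points: {(0, -3)}; classification: cusp.

Compute partial derivatives:
  f_x = 3*x**2.
  f_y = -6*y**2 - 34*y - 48.
Scan x_0 ∈ {−4, ..., 4}. For each x_0, f_y(x_0, y) is a polynomial in y; find its integer roots y ∈ {−4, ..., 4}, then test f_x and f at those candidates.
  x = -4: f_y(-4, y) = -6*y**2 - 34*y - 48; vanishes at y ∈ {-3}. (-4, -3): f_x = 48 ≠ 0.
  x = -3: f_y(-3, y) = -6*y**2 - 34*y - 48; vanishes at y ∈ {-3}. (-3, -3): f_x = 27 ≠ 0.
  x = -2: f_y(-2, y) = -6*y**2 - 34*y - 48; vanishes at y ∈ {-3}. (-2, -3): f_x = 12 ≠ 0.
  x = -1: f_y(-1, y) = -6*y**2 - 34*y - 48; vanishes at y ∈ {-3}. (-1, -3): f_x = 3 ≠ 0.
  x = 0: f_y(0, y) = -6*y**2 - 34*y - 48; vanishes at y ∈ {-3}. (0, -3): f_x = 0, f = 0 — SINGULAR.
  x = 1: f_y(1, y) = -6*y**2 - 34*y - 48; vanishes at y ∈ {-3}. (1, -3): f_x = 3 ≠ 0.
  x = 2: f_y(2, y) = -6*y**2 - 34*y - 48; vanishes at y ∈ {-3}. (2, -3): f_x = 12 ≠ 0.
  x = 3: f_y(3, y) = -6*y**2 - 34*y - 48; vanishes at y ∈ {-3}. (3, -3): f_x = 27 ≠ 0.
  x = 4: f_y(4, y) = -6*y**2 - 34*y - 48; vanishes at y ∈ {-3}. (4, -3): f_x = 48 ≠ 0.
Only singular point on the grid: (0, -3).
Classify: substitute x = 0 + u, y = -3 + v and expand: f = u**3 - 2*v**3 + v**2.
No constant or linear terms (consistent with a singular point). Quadratic part: v**2. Cubic part: u**3 - 2*v**3.
The quadratic part v**2 is a perfect square, so there is a single (double) tangent line v = 0, i.e. y = -3. Restricting the cubic part to that line (v = 0) leaves u**3 ≠ 0, so f is not divisible by v and the branch is v² ≈ -u**3 to lowest order — this is a cusp.
Classification: cusp.


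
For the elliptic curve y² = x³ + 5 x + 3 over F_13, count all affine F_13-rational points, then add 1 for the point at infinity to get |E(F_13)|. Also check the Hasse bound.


Affine points = {(0, 4), (0, 9), (1, 3), (1, 10), (4, 3), (4, 10), (5, 6), (5, 7), (7, 2), (7, 11), (8, 3), (8, 10), (9, 6), (9, 7), (10, 0), (12, 6), (12, 7)}; affine count = 17; |E(F_13)| = 18.

Discriminant check: Δ ∝ 4a³ + 27b² = 4·5³ + 27·3² = 4·125 + 27·9 ≡ 2 (mod 13). Nonzero ⇒ E is nonsingular.
For each x ∈ F_13, compute rhs = x³ + 5·x + 3 mod 13, then count y ∈ F_13 with y² ≡ rhs.
  x = 0: rhs = 3, matching y values: 4, 9 (2 points).
  x = 1: rhs = 9, matching y values: 3, 10 (2 points).
  x = 2: rhs = 8, matching y values: none (0 points).
  x = 3: rhs = 6, matching y values: none (0 points).
  x = 4: rhs = 9, matching y values: 3, 10 (2 points).
  x = 5: rhs = 10, matching y values: 6, 7 (2 points).
  x = 6: rhs = 2, matching y values: none (0 points).
  x = 7: rhs = 4, matching y values: 2, 11 (2 points).
  x = 8: rhs = 9, matching y values: 3, 10 (2 points).
  x = 9: rhs = 10, matching y values: 6, 7 (2 points).
  x = 10: rhs = 0, matching y values: 0 (1 points).
  x = 11: rhs = 11, matching y values: none (0 points).
  x = 12: rhs = 10, matching y values: 6, 7 (2 points).
Total affine count: 17.
Full point count |E(F_13)| = 17 + 1 = 18.
Hasse bound: |18 − (13+1)| = |4| = 4 ≤ 2√13 ≈ 7.2111 ✓.


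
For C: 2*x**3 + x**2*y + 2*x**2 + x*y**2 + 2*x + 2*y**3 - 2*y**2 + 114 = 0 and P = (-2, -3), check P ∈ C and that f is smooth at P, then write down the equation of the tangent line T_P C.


Tangent line at P: 39*x + 82*y + 324 = 0.

Step 1: f(-2, -3) = 0, so P lies on C.
Step 2: partial derivatives
  f_x(x, y) = 6*x**2 + 2*x*y + 4*x + y**2 + 2, f_y(x, y) = x**2 + 2*x*y + 6*y**2 - 4*y.
  f_x(P) = 39, f_y(P) = 82 (gradient nonzero, so P is smooth).
Step 3: tangent line at P: 39·(x − -2) + 82·(y − -3) = 0.
Expanding: 39*x + 82*y + 324 = 0.


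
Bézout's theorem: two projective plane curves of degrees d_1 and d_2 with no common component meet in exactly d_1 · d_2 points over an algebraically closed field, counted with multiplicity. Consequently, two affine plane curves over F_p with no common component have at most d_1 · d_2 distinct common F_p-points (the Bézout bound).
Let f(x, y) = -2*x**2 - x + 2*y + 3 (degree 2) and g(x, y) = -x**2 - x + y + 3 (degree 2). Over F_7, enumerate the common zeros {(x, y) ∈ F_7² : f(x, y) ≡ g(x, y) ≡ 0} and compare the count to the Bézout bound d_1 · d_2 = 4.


Common zeros: {(3, 2)}; count = 1; Bézout bound = 4.

deg(f) = 2, deg(g) = 2, so Bézout bound = 4.
Scan x ∈ F_7. For each x, list the y ∈ F_7 with f(x, y) ≡ 0 and those with g(x, y) ≡ 0 (mod 7); the common zeros in that column are the intersection.
  x = 0: f ≡ 0 at y ∈ {2}; g ≡ 0 at y ∈ {4}; common: ∅.
  x = 1: f ≡ 0 at y ∈ {0}; g ≡ 0 at y ∈ {6}; common: ∅.
  x = 2: f ≡ 0 at y ∈ {0}; g ≡ 0 at y ∈ {3}; common: ∅.
  x = 3: f ≡ 0 at y ∈ {2}; g ≡ 0 at y ∈ {2}; common: {2}.
  x = 4: f ≡ 0 at y ∈ {6}; g ≡ 0 at y ∈ {3}; common: ∅.
  x = 5: f ≡ 0 at y ∈ {5}; g ≡ 0 at y ∈ {6}; common: ∅.
  x = 6: f ≡ 0 at y ∈ {6}; g ≡ 0 at y ∈ {4}; common: ∅.
Collecting: common zeros = {(3, 2)}, so the count is 1.
Comparison with the Bézout bound: 1 ≤ 4 = deg(f)·deg(g), as expected for curves with no common component (the affine F_7-count falls short of the bound because intersections may lie at infinity, over extension fields, or carry multiplicity).


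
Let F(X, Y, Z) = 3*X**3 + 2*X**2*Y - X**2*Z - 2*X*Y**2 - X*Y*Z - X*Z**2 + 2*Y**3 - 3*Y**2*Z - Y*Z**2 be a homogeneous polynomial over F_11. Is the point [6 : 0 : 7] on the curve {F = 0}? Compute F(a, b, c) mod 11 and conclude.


F(6,0,7) ≡ 3 (mod 11); P is NOT on the curve.

Evaluate F(6, 0, 7) term-by-term (mod 11).
  3*X**3 ↦ 3·216·1·1 = 648
  2*X**2*Y ↦ 2·36·0·1 = 0
  -X**2*Z ↦ -1·36·1·7 = -252
  -2*X*Y**2 ↦ -2·6·0·1 = 0
  -X*Y*Z ↦ -1·6·0·7 = 0
  -X*Z**2 ↦ -1·6·1·49 = -294
  2*Y**3 ↦ 2·1·0·1 = 0
  -3*Y**2*Z ↦ -3·1·0·7 = 0
  -Y*Z**2 ↦ -1·1·0·49 = 0
Sum: F(6, 0, 7) = (648) + (0) + (-252) + (0) + (0) + (-294) + (0) + (0) + (0) = 102.
Reducing mod 11: 102 ≡ 3 (mod 11).
Since F(a, b, c) ≡ 3 ≠ 0 (mod 11), P does NOT lie on the curve.


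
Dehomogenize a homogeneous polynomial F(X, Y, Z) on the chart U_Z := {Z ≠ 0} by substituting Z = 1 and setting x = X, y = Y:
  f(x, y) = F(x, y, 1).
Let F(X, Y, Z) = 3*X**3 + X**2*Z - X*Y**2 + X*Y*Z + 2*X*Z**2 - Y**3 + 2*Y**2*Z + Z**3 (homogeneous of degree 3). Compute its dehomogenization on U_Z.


f(x, y) = 3*x**3 + x**2 - x*y**2 + x*y + 2*x - y**3 + 2*y**2 + 1

On U_Z we set Z = 1. Each monomial c·X^i·Y^j·Z^k in F becomes c·x^i·y^j·1^k = c·x^i·y^j.
Substituting Z = 1: F(X, Y, 1) = 3*x**3 + x**2 - x*y**2 + x*y + 2*x - y**3 + 2*y**2 + 1.
Note: deg(f) ≤ deg(F) = 3; strict inequality happens when F is divisible by Z (lost terms).


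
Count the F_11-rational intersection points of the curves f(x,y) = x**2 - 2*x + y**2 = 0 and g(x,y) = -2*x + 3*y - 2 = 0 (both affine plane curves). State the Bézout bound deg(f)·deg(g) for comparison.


Common zeros: ∅; count = 0; Bézout bound = 2.

deg(f) = 2, deg(g) = 1, so Bézout bound = 2.
Scan x ∈ F_11. For each x, list the y ∈ F_11 with f(x, y) ≡ 0 and those with g(x, y) ≡ 0 (mod 11); the common zeros in that column are the intersection.
  x = 0: f ≡ 0 at y ∈ {0}; g ≡ 0 at y ∈ {8}; common: ∅.
  x = 1: f ≡ 0 at y ∈ {1, 10}; g ≡ 0 at y ∈ {5}; common: ∅.
  x = 2: f ≡ 0 at y ∈ {0}; g ≡ 0 at y ∈ {2}; common: ∅.
  x = 3: f ≡ 0 at y ∈ ∅; g ≡ 0 at y ∈ {10}; common: ∅.
  x = 4: f ≡ 0 at y ∈ {5, 6}; g ≡ 0 at y ∈ {7}; common: ∅.
  x = 5: f ≡ 0 at y ∈ ∅; g ≡ 0 at y ∈ {4}; common: ∅.
  x = 6: f ≡ 0 at y ∈ {3, 8}; g ≡ 0 at y ∈ {1}; common: ∅.
  x = 7: f ≡ 0 at y ∈ {3, 8}; g ≡ 0 at y ∈ {9}; common: ∅.
  x = 8: f ≡ 0 at y ∈ ∅; g ≡ 0 at y ∈ {6}; common: ∅.
  x = 9: f ≡ 0 at y ∈ {5, 6}; g ≡ 0 at y ∈ {3}; common: ∅.
  x = 10: f ≡ 0 at y ∈ ∅; g ≡ 0 at y ∈ {0}; common: ∅.
Collecting: common zeros = ∅, so the count is 0.
Comparison with the Bézout bound: 0 ≤ 2 = deg(f)·deg(g), as expected for curves with no common component (the affine F_11-count falls short of the bound because intersections may lie at infinity, over extension fields, or carry multiplicity).


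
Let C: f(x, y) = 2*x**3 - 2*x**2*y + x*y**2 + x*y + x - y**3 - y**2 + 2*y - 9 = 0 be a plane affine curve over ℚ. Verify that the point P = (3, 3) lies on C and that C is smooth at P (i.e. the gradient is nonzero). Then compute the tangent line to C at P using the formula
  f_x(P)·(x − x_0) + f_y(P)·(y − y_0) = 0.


Tangent line at P: 31*x - 28*y - 9 = 0.

Step 1: f(3, 3) = 0, so P lies on C.
Step 2: partial derivatives
  f_x(x, y) = 6*x**2 - 4*x*y + y**2 + y + 1, f_y(x, y) = -2*x**2 + 2*x*y + x - 3*y**2 - 2*y + 2.
  f_x(P) = 31, f_y(P) = -28 (gradient nonzero, so P is smooth).
Step 3: tangent line at P: 31·(x − 3) + -28·(y − 3) = 0.
Expanding: 31*x - 28*y - 9 = 0.


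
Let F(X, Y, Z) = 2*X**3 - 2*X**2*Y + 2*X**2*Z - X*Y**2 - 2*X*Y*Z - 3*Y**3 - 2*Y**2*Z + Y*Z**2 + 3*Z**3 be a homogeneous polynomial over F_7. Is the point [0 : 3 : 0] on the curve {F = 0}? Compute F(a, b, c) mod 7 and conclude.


F(0,3,0) ≡ 3 (mod 7); P is NOT on the curve.

Evaluate F(0, 3, 0) term-by-term (mod 7).
  2*X**3 ↦ 2·0·1·1 = 0
  -2*X**2*Y ↦ -2·0·3·1 = 0
  2*X**2*Z ↦ 2·0·1·0 = 0
  -X*Y**2 ↦ -1·0·9·1 = 0
  -2*X*Y*Z ↦ -2·0·3·0 = 0
  -3*Y**3 ↦ -3·1·27·1 = -81
  -2*Y**2*Z ↦ -2·1·9·0 = 0
  Y*Z**2 ↦ 1·1·3·0 = 0
  3*Z**3 ↦ 3·1·1·0 = 0
Sum: F(0, 3, 0) = (0) + (0) + (0) + (0) + (0) + (-81) + (0) + (0) + (0) = -81.
Reducing mod 7: -81 ≡ 3 (mod 7).
Since F(a, b, c) ≡ 3 ≠ 0 (mod 7), P does NOT lie on the curve.


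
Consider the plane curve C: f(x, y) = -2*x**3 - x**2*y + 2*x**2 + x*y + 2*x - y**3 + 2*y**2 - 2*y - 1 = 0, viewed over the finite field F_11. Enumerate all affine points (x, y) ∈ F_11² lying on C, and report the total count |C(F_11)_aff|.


Affine F_11-points: {(1, 1), (7, 10), (9, 8)}; count = 3.

For each of the 121 pairs (x, y) ∈ F_11², evaluate f(x, y) mod 11. Record the zeros.
  x = 0: [0↦10, 1↦9, 2↦6, 3↦6, 4↦3, 5↦2, 6↦8, 7↦4, 8↦6, 9↦8, 10↦4]  zeros at y ∈ ∅
  x = 1: [0↦1, 1↦0, 2↦8, 3↦8, 4↦5, 5↦4, 6↦10, 7↦6, 8↦8, 9↦10, 10↦6]  zeros at y ∈ {1}
  x = 2: [0↦6, 1↦3, 2↦9, 3↦7, 4↦2, 5↦10, 6↦3, 7↦8, 8↦8, 9↦8, 10↦2]  zeros at y ∈ ∅
  x = 3: [0↦2, 1↦6, 2↦8, 3↦2, 4↦4, 5↦8, 6↦8, 7↦9, 8↦5, 9↦1, 10↦2]  zeros at y ∈ ∅
  x = 4: [0↦10, 1↦8, 2↦4, 3↦3, 4↦10, 5↦8, 6↦2, 7↦8, 8↦9, 9↦10, 10↦5]  zeros at y ∈ ∅
  x = 5: [0↦7, 1↦8, 2↦7, 3↦9, 4↦8, 5↦9, 6↦6, 7↦4, 8↦8, 9↦1, 10↦10]  zeros at y ∈ ∅
  x = 6: [0↦3, 1↦5, 2↦5, 3↦8, 4↦8, 5↦10, 6↦8, 7↦7, 8↦1, 9↦6, 10↦5]  zeros at y ∈ ∅
  x = 7: [0↦8, 1↦9, 2↦8, 3↦10, 4↦9, 5↦10, 6↦7, 7↦5, 8↦9, 9↦2, 10↦0]  zeros at y ∈ {10}
  x = 8: [0↦10, 1↦8, 2↦4, 3↦3, 4↦10, 5↦8, 6↦2, 7↦8, 8↦9, 9↦10, 10↦5]  zeros at y ∈ ∅
  x = 9: [0↦8, 1↦1, 2↦3, 3↦8, 4↦10, 5↦3, 6↦3, 7↦4, 8↦0, 9↦7, 10↦8]  zeros at y ∈ {8}
  x = 10: [0↦1, 1↦9, 2↦4, 3↦2, 4↦8, 5↦5, 6↦9, 7↦3, 8↦3, 9↦3, 10↦8]  zeros at y ∈ ∅
Collecting zeros: affine points = {(1, 1), (7, 10), (9, 8)}.
Total count |C(F_11)_aff| = 3.


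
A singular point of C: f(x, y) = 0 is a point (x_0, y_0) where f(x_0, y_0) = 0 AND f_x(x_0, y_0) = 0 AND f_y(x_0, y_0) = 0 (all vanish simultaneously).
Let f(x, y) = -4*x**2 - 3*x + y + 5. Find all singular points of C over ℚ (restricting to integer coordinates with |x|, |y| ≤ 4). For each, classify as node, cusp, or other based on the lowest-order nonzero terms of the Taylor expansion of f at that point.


No singular points in the scanned grid; C is smooth there.

Compute partial derivatives:
  f_x = -8*x - 3.
  f_y = 1.
f_y = 1 is a nonzero constant, so f_y never vanishes: no point (x, y) can satisfy f = f_x = f_y = 0. In particular no (x, y) ∈ {−4, ..., 4}² is singular; the curve is smooth.


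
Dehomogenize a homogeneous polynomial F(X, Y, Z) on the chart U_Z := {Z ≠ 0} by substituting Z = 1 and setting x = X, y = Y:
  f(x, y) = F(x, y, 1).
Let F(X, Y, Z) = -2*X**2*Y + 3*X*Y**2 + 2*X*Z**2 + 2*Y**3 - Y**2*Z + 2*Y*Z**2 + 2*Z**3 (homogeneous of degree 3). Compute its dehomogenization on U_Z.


f(x, y) = -2*x**2*y + 3*x*y**2 + 2*x + 2*y**3 - y**2 + 2*y + 2

On U_Z we set Z = 1. Each monomial c·X^i·Y^j·Z^k in F becomes c·x^i·y^j·1^k = c·x^i·y^j.
Substituting Z = 1: F(X, Y, 1) = -2*x**2*y + 3*x*y**2 + 2*x + 2*y**3 - y**2 + 2*y + 2.
Note: deg(f) ≤ deg(F) = 3; strict inequality happens when F is divisible by Z (lost terms).


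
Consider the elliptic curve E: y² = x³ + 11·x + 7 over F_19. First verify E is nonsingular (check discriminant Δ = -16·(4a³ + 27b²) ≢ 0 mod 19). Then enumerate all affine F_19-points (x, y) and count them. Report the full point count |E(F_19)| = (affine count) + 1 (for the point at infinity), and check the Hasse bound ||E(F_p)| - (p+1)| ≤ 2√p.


Affine points = {(0, 8), (0, 11), (1, 0), (4, 1), (4, 18), (5, 4), (5, 15), (6, 2), (6, 17), (7, 3), (7, 16), (12, 9), (12, 10), (14, 6), (14, 13), (16, 2), (16, 17)}; affine count = 17; |E(F_19)| = 18.

Discriminant check: Δ ∝ 4a³ + 27b² = 4·11³ + 27·7² = 4·1331 + 27·49 ≡ 16 (mod 19). Nonzero ⇒ E is nonsingular.
For each x ∈ F_19, compute rhs = x³ + 11·x + 7 mod 19, then count y ∈ F_19 with y² ≡ rhs.
  x = 0: rhs = 7, matching y values: 8, 11 (2 points).
  x = 1: rhs = 0, matching y values: 0 (1 points).
  x = 2: rhs = 18, matching y values: none (0 points).
  x = 3: rhs = 10, matching y values: none (0 points).
  x = 4: rhs = 1, matching y values: 1, 18 (2 points).
  x = 5: rhs = 16, matching y values: 4, 15 (2 points).
  x = 6: rhs = 4, matching y values: 2, 17 (2 points).
  x = 7: rhs = 9, matching y values: 3, 16 (2 points).
  x = 8: rhs = 18, matching y values: none (0 points).
  x = 9: rhs = 18, matching y values: none (0 points).
  x = 10: rhs = 15, matching y values: none (0 points).
  x = 11: rhs = 15, matching y values: none (0 points).
  x = 12: rhs = 5, matching y values: 9, 10 (2 points).
  x = 13: rhs = 10, matching y values: none (0 points).
  x = 14: rhs = 17, matching y values: 6, 13 (2 points).
  x = 15: rhs = 13, matching y values: none (0 points).
  x = 16: rhs = 4, matching y values: 2, 17 (2 points).
  x = 17: rhs = 15, matching y values: none (0 points).
  x = 18: rhs = 14, matching y values: none (0 points).
Total affine count: 17.
Full point count |E(F_19)| = 17 + 1 = 18.
Hasse bound: |18 − (19+1)| = |-2| = 2 ≤ 2√19 ≈ 8.7178 ✓.


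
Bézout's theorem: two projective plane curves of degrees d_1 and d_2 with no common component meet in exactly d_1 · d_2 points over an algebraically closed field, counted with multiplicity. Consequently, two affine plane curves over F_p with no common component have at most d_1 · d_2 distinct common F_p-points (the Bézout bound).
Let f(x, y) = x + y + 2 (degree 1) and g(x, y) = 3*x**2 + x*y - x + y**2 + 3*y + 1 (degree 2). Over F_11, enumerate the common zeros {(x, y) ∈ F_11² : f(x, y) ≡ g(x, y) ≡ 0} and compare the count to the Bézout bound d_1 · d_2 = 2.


Common zeros: {(1, 8), (7, 2)}; count = 2; Bézout bound = 2.

deg(f) = 1, deg(g) = 2, so Bézout bound = 2.
Scan x ∈ F_11. For each x, list the y ∈ F_11 with f(x, y) ≡ 0 and those with g(x, y) ≡ 0 (mod 11); the common zeros in that column are the intersection.
  x = 0: f ≡ 0 at y ∈ {9}; g ≡ 0 at y ∈ {2, 6}; common: ∅.
  x = 1: f ≡ 0 at y ∈ {8}; g ≡ 0 at y ∈ {8, 10}; common: {8}.
  x = 2: f ≡ 0 at y ∈ {7}; g ≡ 0 at y ∈ {0, 6}; common: ∅.
  x = 3: f ≡ 0 at y ∈ {6}; g ≡ 0 at y ∈ ∅; common: ∅.
  x = 4: f ≡ 0 at y ∈ {5}; g ≡ 0 at y ∈ {7, 8}; common: ∅.
  x = 5: f ≡ 0 at y ∈ {4}; g ≡ 0 at y ∈ {7}; common: ∅.
  x = 6: f ≡ 0 at y ∈ {3}; g ≡ 0 at y ∈ ∅; common: ∅.
  x = 7: f ≡ 0 at y ∈ {2}; g ≡ 0 at y ∈ {2, 10}; common: {2}.
  x = 8: f ≡ 0 at y ∈ {1}; g ≡ 0 at y ∈ ∅; common: ∅.
  x = 9: f ≡ 0 at y ∈ {0}; g ≡ 0 at y ∈ ∅; common: ∅.
  x = 10: f ≡ 0 at y ∈ {10}; g ≡ 0 at y ∈ ∅; common: ∅.
Collecting: common zeros = {(1, 8), (7, 2)}, so the count is 2.
Comparison with the Bézout bound: 2 ≤ 2 = deg(f)·deg(g), as expected for curves with no common component (the bound is attained).


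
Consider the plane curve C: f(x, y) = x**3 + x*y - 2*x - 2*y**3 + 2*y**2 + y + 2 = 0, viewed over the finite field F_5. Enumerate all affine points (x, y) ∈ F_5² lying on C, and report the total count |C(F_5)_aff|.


Affine F_5-points: {(0, 4), (4, 2)}; count = 2.

For each of the 25 pairs (x, y) ∈ F_5², evaluate f(x, y) mod 5. Record the zeros.
  x = 0: [0↦2, 1↦3, 2↦1, 3↦4, 4↦0]  zeros at y ∈ {4}
  x = 1: [0↦1, 1↦3, 2↦2, 3↦1, 4↦3]  zeros at y ∈ ∅
  x = 2: [0↦1, 1↦4, 2↦4, 3↦4, 4↦2]  zeros at y ∈ ∅
  x = 3: [0↦3, 1↦2, 2↦3, 3↦4, 4↦3]  zeros at y ∈ ∅
  x = 4: [0↦3, 1↦3, 2↦0, 3↦2, 4↦2]  zeros at y ∈ {2}
Collecting zeros: affine points = {(0, 4), (4, 2)}.
Total count |C(F_5)_aff| = 2.


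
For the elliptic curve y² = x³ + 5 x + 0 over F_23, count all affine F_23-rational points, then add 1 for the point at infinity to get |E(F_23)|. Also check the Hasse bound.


Affine points = {(0, 0), (1, 11), (1, 12), (2, 8), (2, 15), (5, 9), (5, 14), (6, 4), (6, 19), (8, 0), (11, 11), (11, 12), (13, 10), (13, 13), (14, 10), (14, 13), (15, 0), (16, 6), (16, 17), (19, 10), (19, 13), (20, 2), (20, 21)}; affine count = 23; |E(F_23)| = 24.

Discriminant check: Δ ∝ 4a³ + 27b² = 4·5³ + 27·0² = 4·125 + 27·0 ≡ 17 (mod 23). Nonzero ⇒ E is nonsingular.
For each x ∈ F_23, compute rhs = x³ + 5·x + 0 mod 23, then count y ∈ F_23 with y² ≡ rhs.
  x = 0: rhs = 0, matching y values: 0 (1 points).
  x = 1: rhs = 6, matching y values: 11, 12 (2 points).
  x = 2: rhs = 18, matching y values: 8, 15 (2 points).
  x = 3: rhs = 19, matching y values: none (0 points).
  x = 4: rhs = 15, matching y values: none (0 points).
  x = 5: rhs = 12, matching y values: 9, 14 (2 points).
  x = 6: rhs = 16, matching y values: 4, 19 (2 points).
  x = 7: rhs = 10, matching y values: none (0 points).
  x = 8: rhs = 0, matching y values: 0 (1 points).
  x = 9: rhs = 15, matching y values: none (0 points).
  x = 10: rhs = 15, matching y values: none (0 points).
  x = 11: rhs = 6, matching y values: 11, 12 (2 points).
  x = 12: rhs = 17, matching y values: none (0 points).
  x = 13: rhs = 8, matching y values: 10, 13 (2 points).
  x = 14: rhs = 8, matching y values: 10, 13 (2 points).
  x = 15: rhs = 0, matching y values: 0 (1 points).
  x = 16: rhs = 13, matching y values: 6, 17 (2 points).
  x = 17: rhs = 7, matching y values: none (0 points).
  x = 18: rhs = 11, matching y values: none (0 points).
  x = 19: rhs = 8, matching y values: 10, 13 (2 points).
  x = 20: rhs = 4, matching y values: 2, 21 (2 points).
  x = 21: rhs = 5, matching y values: none (0 points).
  x = 22: rhs = 17, matching y values: none (0 points).
Total affine count: 23.
Full point count |E(F_23)| = 23 + 1 = 24.
Hasse bound: |24 − (23+1)| = |0| = 0 ≤ 2√23 ≈ 9.5917 ✓.


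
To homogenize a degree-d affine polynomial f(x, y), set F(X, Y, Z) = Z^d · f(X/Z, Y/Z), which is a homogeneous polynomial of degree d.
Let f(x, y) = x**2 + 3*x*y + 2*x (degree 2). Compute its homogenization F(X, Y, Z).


F(X, Y, Z) = X**2 + 3*X*Y + 2*X*Z

deg(f) = 2.
Substitute x = X/Z, y = Y/Z into f, then multiply by Z^2.
  monomial 1·x^2·y^0 ↦ 1·X^2·Y^0·Z^0.
  monomial 3·x^1·y^1 ↦ 3·X^1·Y^1·Z^0.
  monomial 2·x^1·y^0 ↦ 2·X^1·Y^0·Z^1.
Collecting: F(X, Y, Z) = X**2 + 3*X*Y + 2*X*Z.


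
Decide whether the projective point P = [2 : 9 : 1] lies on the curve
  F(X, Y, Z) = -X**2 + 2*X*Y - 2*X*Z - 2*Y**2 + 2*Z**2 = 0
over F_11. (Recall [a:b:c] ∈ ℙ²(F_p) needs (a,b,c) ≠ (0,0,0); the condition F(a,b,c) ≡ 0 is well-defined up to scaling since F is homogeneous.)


F(2,9,1) ≡ 0 (mod 11); P is on the curve.

Evaluate F(2, 9, 1) term-by-term (mod 11).
  -X**2 ↦ -1·4·1·1 = -4
  2*X*Y ↦ 2·2·9·1 = 36
  -2*X*Z ↦ -2·2·1·1 = -4
  -2*Y**2 ↦ -2·1·81·1 = -162
  2*Z**2 ↦ 2·1·1·1 = 2
Sum: F(2, 9, 1) = (-4) + (36) + (-4) + (-162) + (2) = -132.
Reducing mod 11: -132 ≡ 0 (mod 11).
Since F(a, b, c) ≡ 0 (mod 11), P lies on the curve.


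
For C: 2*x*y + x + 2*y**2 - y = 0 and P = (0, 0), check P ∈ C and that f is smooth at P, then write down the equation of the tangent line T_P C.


Tangent line at P: x - y = 0.

Step 1: f(0, 0) = 0, so P lies on C.
Step 2: partial derivatives
  f_x(x, y) = 2*y + 1, f_y(x, y) = 2*x + 4*y - 1.
  f_x(P) = 1, f_y(P) = -1 (gradient nonzero, so P is smooth).
Step 3: tangent line at P: 1·(x − 0) + -1·(y − 0) = 0.
Expanding: x - y = 0.


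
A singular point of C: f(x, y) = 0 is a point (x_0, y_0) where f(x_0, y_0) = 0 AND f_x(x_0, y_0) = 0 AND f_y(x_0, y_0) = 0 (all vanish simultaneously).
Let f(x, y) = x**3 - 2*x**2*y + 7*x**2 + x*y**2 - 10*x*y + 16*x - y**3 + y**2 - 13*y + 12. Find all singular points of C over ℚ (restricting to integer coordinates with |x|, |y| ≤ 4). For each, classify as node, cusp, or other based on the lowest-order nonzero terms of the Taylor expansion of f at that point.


Singular points: {(-3, -1)}; classification: cusp.

Compute partial derivatives:
  f_x = 3*x**2 - 4*x*y + 14*x + y**2 - 10*y + 16.
  f_y = -2*x**2 + 2*x*y - 10*x - 3*y**2 + 2*y - 13.
Scan x_0 ∈ {−4, ..., 4}. For each x_0, f_y(x_0, y) is a polynomial in y; find its integer roots y ∈ {−4, ..., 4}, then test f_x and f at those candidates.
  x = -4: f_y(-4, y) = -3*y**2 - 6*y - 5; no integer root y with |y| ≤ 4.
  x = -3: f_y(-3, y) = -3*y**2 - 4*y - 1; vanishes at y ∈ {-1}. (-3, -1): f_x = 0, f = 0 — SINGULAR.
  x = -2: f_y(-2, y) = -3*y**2 - 2*y - 1; no integer root y with |y| ≤ 4.
  x = -1: f_y(-1, y) = -3*y**2 - 5; no integer root y with |y| ≤ 4.
  x = 0: f_y(0, y) = -3*y**2 + 2*y - 13; no integer root y with |y| ≤ 4.
  x = 1: f_y(1, y) = -3*y**2 + 4*y - 25; no integer root y with |y| ≤ 4.
  x = 2: f_y(2, y) = -3*y**2 + 6*y - 41; no integer root y with |y| ≤ 4.
  x = 3: f_y(3, y) = -3*y**2 + 8*y - 61; no integer root y with |y| ≤ 4.
  x = 4: f_y(4, y) = -3*y**2 + 10*y - 85; no integer root y with |y| ≤ 4.
Only singular point on the grid: (-3, -1).
Classify: substitute x = -3 + u, y = -1 + v and expand: f = u**3 - 2*u**2*v + u*v**2 - v**3 + v**2.
No constant or linear terms (consistent with a singular point). Quadratic part: v**2. Cubic part: u**3 - 2*u**2*v + u*v**2 - v**3.
The quadratic part v**2 is a perfect square, so there is a single (double) tangent line v = 0, i.e. y = -1. Restricting the cubic part to that line (v = 0) leaves u**3 ≠ 0, so f is not divisible by v and the branch is v² ≈ -u**3 to lowest order — this is a cusp.
Classification: cusp.


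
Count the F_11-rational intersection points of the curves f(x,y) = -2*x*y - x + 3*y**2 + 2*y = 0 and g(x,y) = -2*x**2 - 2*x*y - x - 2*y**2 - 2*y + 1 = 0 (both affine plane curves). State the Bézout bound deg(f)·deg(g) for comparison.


Common zeros: {(5, 6)}; count = 1; Bézout bound = 4.

deg(f) = 2, deg(g) = 2, so Bézout bound = 4.
Scan x ∈ F_11. For each x, list the y ∈ F_11 with f(x, y) ≡ 0 and those with g(x, y) ≡ 0 (mod 11); the common zeros in that column are the intersection.
  x = 0: f ≡ 0 at y ∈ {0, 3}; g ≡ 0 at y ∈ {2, 8}; common: ∅.
  x = 1: f ≡ 0 at y ∈ {2, 9}; g ≡ 0 at y ∈ {10}; common: ∅.
  x = 2: f ≡ 0 at y ∈ ∅; g ≡ 0 at y ∈ ∅; common: ∅.
  x = 3: f ≡ 0 at y ∈ ∅; g ≡ 0 at y ∈ {2, 5}; common: ∅.
  x = 4: f ≡ 0 at y ∈ ∅; g ≡ 0 at y ∈ ∅; common: ∅.
  x = 5: f ≡ 0 at y ∈ {4, 6}; g ≡ 0 at y ∈ {6, 10}; common: {6}.
  x = 6: f ≡ 0 at y ∈ ∅; g ≡ 0 at y ∈ {0, 4}; common: ∅.
  x = 7: f ≡ 0 at y ∈ ∅; g ≡ 0 at y ∈ ∅; common: ∅.
  x = 8: f ≡ 0 at y ∈ ∅; g ≡ 0 at y ∈ {5, 8}; common: ∅.
  x = 9: f ≡ 0 at y ∈ {1, 8}; g ≡ 0 at y ∈ ∅; common: ∅.
  x = 10: f ≡ 0 at y ∈ {7, 10}; g ≡ 0 at y ∈ {0}; common: ∅.
Collecting: common zeros = {(5, 6)}, so the count is 1.
Comparison with the Bézout bound: 1 ≤ 4 = deg(f)·deg(g), as expected for curves with no common component (the affine F_11-count falls short of the bound because intersections may lie at infinity, over extension fields, or carry multiplicity).
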